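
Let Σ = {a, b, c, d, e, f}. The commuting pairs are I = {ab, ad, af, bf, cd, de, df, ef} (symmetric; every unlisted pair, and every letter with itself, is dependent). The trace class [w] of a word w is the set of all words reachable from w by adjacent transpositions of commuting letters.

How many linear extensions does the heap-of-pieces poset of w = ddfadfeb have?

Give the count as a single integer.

280

piece 0:d — minimal
piece 1:d rests on {0:d}
piece 2:f — minimal
piece 3:a — minimal
piece 4:d rests on {1:d}
piece 5:f rests on {2:f}
piece 6:e rests on {3:a}
piece 7:b rests on {4:d, 6:e}
minimal pieces: {0:d, 2:f, 3:a}
ways to finish when only these pieces remain (= sum over removing one remaining piece with nothing left below it):
  1 left: {5}→1  {7}→1
  2 left: {2,5}→1  {4,7}→1  {5,7}→2  {6,7}→1
  3 left: {1,4,7}→1  {2,5,7}→3  {3,6,7}→1  {4,5,7}→3  {4,6,7}→2  {5,6,7}→3
  4 left: {0,1,4,7}→1  {1,4,5,7}→4  {1,4,6,7}→3  {2,4,5,7}→6  {2,5,6,7}→6  {3,4,6,7}→3  {3,5,6,7}→4  {4,5,6,7}→8
  5 left: {0,1,4,5,7}→5  {0,1,4,6,7}→4  {1,2,4,5,7}→10  {1,3,4,6,7}→6  {1,4,5,6,7}→15  {2,3,5,6,7}→10  {2,4,5,6,7}→20  {3,4,5,6,7}→15
  6 left: {0,1,2,4,5,7}→15  {0,1,3,4,6,7}→10  {0,1,4,5,6,7}→24  {1,2,4,5,6,7}→45  {1,3,4,5,6,7}→36  {2,3,4,5,6,7}→45
  placing 0:d first → 126 extensions
  placing 2:f first → 70 extensions
  placing 3:a first → 84 extensions
total linear extensions = 280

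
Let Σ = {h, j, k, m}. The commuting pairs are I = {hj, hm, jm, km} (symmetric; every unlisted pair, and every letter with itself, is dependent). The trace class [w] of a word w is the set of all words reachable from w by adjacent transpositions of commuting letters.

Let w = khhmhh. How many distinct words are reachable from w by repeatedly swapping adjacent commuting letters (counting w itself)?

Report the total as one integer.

6

#0=k has no predecessor
#1=h depends on [0:k]
#2=h depends on [1:h]
#3=m has no predecessor
#4=h depends on [2:h]
#5=h depends on [4:h]
sources: [0:k, 3:m]
N(rest) = Σ N(rest − s) over sources s of rest; N(one piece) = 1:
  size 1 → [3]=1  [5]=1
  size 2 → [3,5]=2  [4,5]=1
  size 3 → [2,4,5]=1  [3,4,5]=3
  size 4 → [1,2,4,5]=1  [2,3,4,5]=4
  first=0(k) contributes 5
  first=3(m) contributes 1
|[w]| = 6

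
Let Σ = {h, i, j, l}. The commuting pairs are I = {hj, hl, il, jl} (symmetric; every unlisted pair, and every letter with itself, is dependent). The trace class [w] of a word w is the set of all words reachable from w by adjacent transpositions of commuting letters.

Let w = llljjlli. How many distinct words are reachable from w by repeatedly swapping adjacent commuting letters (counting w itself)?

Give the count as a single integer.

piece 0:l — minimal
piece 1:l rests on {0:l}
piece 2:l rests on {1:l}
piece 3:j — minimal
piece 4:j rests on {3:j}
piece 5:l rests on {2:l}
piece 6:l rests on {5:l}
piece 7:i rests on {4:j}
minimal pieces: {0:l, 3:j}
ways to finish when only these pieces remain (= sum over removing one remaining piece with nothing left below it):
  1 left: {6}→1  {7}→1
  2 left: {4,7}→1  {5,6}→1  {6,7}→2
  3 left: {2,5,6}→1  {3,4,7}→1  {4,6,7}→3  {5,6,7}→3
  4 left: {1,2,5,6}→1  {2,5,6,7}→4  {3,4,6,7}→4  {4,5,6,7}→6
  5 left: {0,1,2,5,6}→1  {1,2,5,6,7}→5  {2,4,5,6,7}→10  {3,4,5,6,7}→10
  6 left: {0,1,2,5,6,7}→6  {1,2,4,5,6,7}→15  {2,3,4,5,6,7}→20
  placing 0:l first → 35 extensions
  placing 3:j first → 21 extensions
total linear extensions = 56

56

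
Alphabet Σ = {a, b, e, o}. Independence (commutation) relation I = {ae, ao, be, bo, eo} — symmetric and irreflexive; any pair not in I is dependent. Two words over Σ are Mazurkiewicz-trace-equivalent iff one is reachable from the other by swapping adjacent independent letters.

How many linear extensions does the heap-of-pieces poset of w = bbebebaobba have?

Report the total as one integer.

#0=b has no predecessor
#1=b depends on [0:b]
#2=e has no predecessor
#3=b depends on [1:b]
#4=e depends on [2:e]
#5=b depends on [3:b]
#6=a depends on [5:b]
#7=o has no predecessor
#8=b depends on [6:a]
#9=b depends on [8:b]
#10=a depends on [9:b]
sources: [0:b, 2:e, 7:o]
N(rest) = Σ N(rest − s) over sources s of rest; N(one piece) = 1:
  size 1 → [4]=1  [7]=1  [10]=1
  size 2 → [2,4]=1  [4,7]=2  [4,10]=2  [7,10]=2  [9,10]=1
  size 3 → [2,4,7]=3  [2,4,10]=3  [4,7,10]=6  [4,9,10]=3  [7,9,10]=3  [8,9,10]=1
  size 4 → [2,4,7,10]=12  [2,4,9,10]=6  [4,7,9,10]=12  [4,8,9,10]=4  [6,8,9,10]=1  [7,8,9,10]=4
  size 5 → [2,4,7,9,10]=30  [2,4,8,9,10]=10  [4,6,8,9,10]=5  [4,7,8,9,10]=20  [5,6,8,9,10]=1  [6,7,8,9,10]=5
  size 6 → [2,4,6,8,9,10]=15  [2,4,7,8,9,10]=60  [3,5,6,8,9,10]=1  [4,5,6,8,9,10]=6  [4,6,7,8,9,10]=30  [5,6,7,8,9,10]=6
  size 7 → [1,3,5,6,8,9,10]=1  [2,4,5,6,8,9,10]=21  [2,4,6,7,8,9,10]=105  [3,4,5,6,8,9,10]=7  [3,5,6,7,8,9,10]=7  [4,5,6,7,8,9,10]=42
  size 8 → [0,1,3,5,6,8,9,10]=1  [1,3,4,5,6,8,9,10]=8  [1,3,5,6,7,8,9,10]=8  [2,3,4,5,6,8,9,10]=28  [2,4,5,6,7,8,9,10]=168  [3,4,5,6,7,8,9,10]=56
  size 9 → [0,1,3,4,5,6,8,9,10]=9  [0,1,3,5,6,7,8,9,10]=9  [1,2,3,4,5,6,8,9,10]=36  [1,3,4,5,6,7,8,9,10]=72  [2,3,4,5,6,7,8,9,10]=252
  first=0(b) contributes 360
  first=2(e) contributes 90
  first=7(o) contributes 45
|[w]| = 495

495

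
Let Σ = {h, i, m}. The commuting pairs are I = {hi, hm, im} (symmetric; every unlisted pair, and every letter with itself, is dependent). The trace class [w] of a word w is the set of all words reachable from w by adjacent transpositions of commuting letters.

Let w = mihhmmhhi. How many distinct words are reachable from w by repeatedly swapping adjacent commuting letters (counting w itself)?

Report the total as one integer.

1260

#0=m has no predecessor
#1=i has no predecessor
#2=h has no predecessor
#3=h depends on [2:h]
#4=m depends on [0:m]
#5=m depends on [4:m]
#6=h depends on [3:h]
#7=h depends on [6:h]
#8=i depends on [1:i]
sources: [0:m, 1:i, 2:h]
N(rest) = Σ N(rest − s) over sources s of rest; N(one piece) = 1:
  size 1 → [5]=1  [7]=1  [8]=1
  size 2 → [1,8]=1  [4,5]=1  [5,7]=2  [5,8]=2  [6,7]=1  [7,8]=2
  size 3 → [0,4,5]=1  [1,5,8]=3  [1,7,8]=3  [3,6,7]=1  [4,5,7]=3  [4,5,8]=3  [5,6,7]=3  [5,7,8]=6  [6,7,8]=3
  size 4 → [0,4,5,7]=4  [0,4,5,8]=4  [1,4,5,8]=6  [1,5,7,8]=12  [1,6,7,8]=6  [2,3,6,7]=1  [3,5,6,7]=4  [3,6,7,8]=4  [4,5,6,7]=6  [4,5,7,8]=12  [5,6,7,8]=12
  size 5 → [0,1,4,5,8]=10  [0,4,5,6,7]=10  [0,4,5,7,8]=20  [1,3,6,7,8]=10  [1,4,5,7,8]=30  [1,5,6,7,8]=30  [2,3,5,6,7]=5  [2,3,6,7,8]=5  [3,4,5,6,7]=10  [3,5,6,7,8]=20  [4,5,6,7,8]=30
  size 6 → [0,1,4,5,7,8]=60  [0,3,4,5,6,7]=20  [0,4,5,6,7,8]=60  [1,2,3,6,7,8]=15  [1,3,5,6,7,8]=60  [1,4,5,6,7,8]=90  [2,3,4,5,6,7]=15  [2,3,5,6,7,8]=30  [3,4,5,6,7,8]=60
  size 7 → [0,1,4,5,6,7,8]=210  [0,2,3,4,5,6,7]=35  [0,3,4,5,6,7,8]=140  [1,2,3,5,6,7,8]=105  [1,3,4,5,6,7,8]=210  [2,3,4,5,6,7,8]=105
  first=0(m) contributes 420
  first=1(i) contributes 280
  first=2(h) contributes 560
|[w]| = 1260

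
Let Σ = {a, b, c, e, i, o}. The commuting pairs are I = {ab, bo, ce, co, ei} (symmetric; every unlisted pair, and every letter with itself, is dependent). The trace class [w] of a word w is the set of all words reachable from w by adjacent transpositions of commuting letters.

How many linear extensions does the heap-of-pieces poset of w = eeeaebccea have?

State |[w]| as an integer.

3

piece 0:e — minimal
piece 1:e rests on {0:e}
piece 2:e rests on {1:e}
piece 3:a rests on {2:e}
piece 4:e rests on {3:a}
piece 5:b rests on {4:e}
piece 6:c rests on {5:b}
piece 7:c rests on {6:c}
piece 8:e rests on {5:b}
piece 9:a rests on {7:c, 8:e}
minimal pieces: {0:e}
ways to finish when only these pieces remain (= sum over removing one remaining piece with nothing left below it):
  1 left: {9}→1
  2 left: {7,9}→1  {8,9}→1
  3 left: {6,7,9}→1  {7,8,9}→2
  4 left: {6,7,8,9}→3
  5 left: {5,6,7,8,9}→3
  6 left: {4,5,6,7,8,9}→3
  7 left: {3,4,5,6,7,8,9}→3
  8 left: {2,3,4,5,6,7,8,9}→3
  placing 0:e first → 3 extensions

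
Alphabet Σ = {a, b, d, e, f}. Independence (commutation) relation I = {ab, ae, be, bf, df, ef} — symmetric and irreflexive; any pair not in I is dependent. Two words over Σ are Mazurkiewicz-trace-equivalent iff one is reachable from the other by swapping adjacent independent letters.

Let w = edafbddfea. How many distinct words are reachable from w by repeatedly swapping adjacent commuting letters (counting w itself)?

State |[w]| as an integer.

#0=e has no predecessor
#1=d depends on [0:e]
#2=a depends on [1:d]
#3=f depends on [2:a]
#4=b depends on [1:d]
#5=d depends on [2:a, 4:b]
#6=d depends on [5:d]
#7=f depends on [3:f]
#8=e depends on [6:d]
#9=a depends on [6:d, 7:f]
sources: [0:e]
N(rest) = Σ N(rest − s) over sources s of rest; N(one piece) = 1:
  size 1 → [8]=1  [9]=1
  size 2 → [7,9]=1  [8,9]=2
  size 3 → [3,7,9]=1  [6,8,9]=2  [7,8,9]=3
  size 4 → [3,7,8,9]=4  [5,6,8,9]=2  [6,7,8,9]=5
  size 5 → [3,6,7,8,9]=9  [4,5,6,8,9]=2  [5,6,7,8,9]=7
  size 6 → [3,5,6,7,8,9]=16  [4,5,6,7,8,9]=9
  size 7 → [2,3,5,6,7,8,9]=16  [3,4,5,6,7,8,9]=25
  size 8 → [2,3,4,5,6,7,8,9]=41
  first=0(e) contributes 41

41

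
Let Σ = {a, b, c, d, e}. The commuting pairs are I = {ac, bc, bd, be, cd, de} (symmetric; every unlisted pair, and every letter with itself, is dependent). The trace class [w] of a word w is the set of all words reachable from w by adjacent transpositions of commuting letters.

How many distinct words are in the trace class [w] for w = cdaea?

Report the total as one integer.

drop 0:c onto floor
drop 1:d onto floor
drop 2:a onto {1:d}
drop 3:e onto {0:c, 2:a}
drop 4:a onto {3:e}
ground layer = {0:c, 1:d}
drop-orders for the pieces not yet dropped (sum over which currently-grounded one goes next):
  1 to go: {4} 1
  2 to go: {3,4} 1
  3 to go: {0,3,4} 1  {2,3,4} 1
  if 0:c drops first: 1 orders
  if 1:d drops first: 2 orders
heap linearizations: 3

3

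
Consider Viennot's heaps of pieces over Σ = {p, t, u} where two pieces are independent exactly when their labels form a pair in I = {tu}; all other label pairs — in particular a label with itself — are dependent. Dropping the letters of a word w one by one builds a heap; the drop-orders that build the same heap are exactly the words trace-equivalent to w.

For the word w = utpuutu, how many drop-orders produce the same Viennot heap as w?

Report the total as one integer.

8

piece 0:u — minimal
piece 1:t — minimal
piece 2:p rests on {0:u, 1:t}
piece 3:u rests on {2:p}
piece 4:u rests on {3:u}
piece 5:t rests on {2:p}
piece 6:u rests on {4:u}
minimal pieces: {0:u, 1:t}
ways to finish when only these pieces remain (= sum over removing one remaining piece with nothing left below it):
  1 left: {5}→1  {6}→1
  2 left: {4,6}→1  {5,6}→2
  3 left: {3,4,6}→1  {4,5,6}→3
  4 left: {3,4,5,6}→4
  5 left: {2,3,4,5,6}→4
  placing 0:u first → 4 extensions
  placing 1:t first → 4 extensions
total linear extensions = 8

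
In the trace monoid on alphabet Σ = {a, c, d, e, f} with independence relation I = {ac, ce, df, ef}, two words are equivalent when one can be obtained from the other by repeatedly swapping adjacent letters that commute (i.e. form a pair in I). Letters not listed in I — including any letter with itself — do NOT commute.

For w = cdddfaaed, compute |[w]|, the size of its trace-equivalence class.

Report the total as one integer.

0(c) covers ∅
1(d) covers 0:c
2(d) covers 1:d
3(d) covers 2:d
4(f) covers 0:c
5(a) covers 3:d, 4:f
6(a) covers 5:a
7(e) covers 6:a
8(d) covers 7:e
floor of heap: 0:c
completions by unplaced set U, small U first (add the entries for U minus each lowest piece of U):
  |U|=1: {8}:1
  |U|=2: {7,8}:1
  |U|=3: {6,7,8}:1
  |U|=4: {5,6,7,8}:1
  |U|=5: {3,5,6,7,8}:1  {4,5,6,7,8}:1
  |U|=6: {2,3,5,6,7,8}:1  {3,4,5,6,7,8}:2
  |U|=7: {1,2,3,5,6,7,8}:1  {2,3,4,5,6,7,8}:3
  start at 0(c): 4

4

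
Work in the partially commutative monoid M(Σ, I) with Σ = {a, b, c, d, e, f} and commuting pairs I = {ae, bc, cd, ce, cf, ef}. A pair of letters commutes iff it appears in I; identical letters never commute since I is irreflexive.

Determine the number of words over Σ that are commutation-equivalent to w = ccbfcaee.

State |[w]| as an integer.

155

piece 0:c — minimal
piece 1:c rests on {0:c}
piece 2:b — minimal
piece 3:f rests on {2:b}
piece 4:c rests on {1:c}
piece 5:a rests on {3:f, 4:c}
piece 6:e rests on {2:b}
piece 7:e rests on {6:e}
minimal pieces: {0:c, 2:b}
ways to finish when only these pieces remain (= sum over removing one remaining piece with nothing left below it):
  1 left: {5}→1  {7}→1
  2 left: {3,5}→1  {4,5}→1  {5,7}→2  {6,7}→1
  3 left: {1,4,5}→1  {3,4,5}→2  {3,5,7}→3  {4,5,7}→3  {5,6,7}→3
  4 left: {0,1,4,5}→1  {1,3,4,5}→3  {1,4,5,7}→4  {3,4,5,7}→8  {3,5,6,7}→6  {4,5,6,7}→6
  5 left: {0,1,3,4,5}→4  {0,1,4,5,7}→5  {1,3,4,5,7}→15  {1,4,5,6,7}→10  {2,3,5,6,7}→6  {3,4,5,6,7}→20
  6 left: {0,1,3,4,5,7}→24  {0,1,4,5,6,7}→15  {1,3,4,5,6,7}→45  {2,3,4,5,6,7}→26
  placing 0:c first → 71 extensions
  placing 2:b first → 84 extensions
total linear extensions = 155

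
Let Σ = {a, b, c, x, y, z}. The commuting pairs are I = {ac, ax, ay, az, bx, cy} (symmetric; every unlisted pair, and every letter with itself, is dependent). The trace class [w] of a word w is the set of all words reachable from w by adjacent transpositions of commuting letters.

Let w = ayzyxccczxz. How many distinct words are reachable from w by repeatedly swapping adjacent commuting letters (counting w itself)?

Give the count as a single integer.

0(a) covers ∅
1(y) covers ∅
2(z) covers 1:y
3(y) covers 2:z
4(x) covers 3:y
5(c) covers 4:x
6(c) covers 5:c
7(c) covers 6:c
8(z) covers 7:c
9(x) covers 8:z
10(z) covers 9:x
floor of heap: 0:a, 1:y
completions by unplaced set U, small U first (add the entries for U minus each lowest piece of U):
  |U|=1: {0}:1  {10}:1
  |U|=2: {0,10}:2  {9,10}:1
  |U|=3: {0,9,10}:3  {8,9,10}:1
  |U|=4: {0,8,9,10}:4  {7,8,9,10}:1
  |U|=5: {0,7,8,9,10}:5  {6,7,8,9,10}:1
  |U|=6: {0,6,7,8,9,10}:6  {5,6,7,8,9,10}:1
  |U|=7: {0,5,6,7,8,9,10}:7  {4,5,6,7,8,9,10}:1
  |U|=8: {0,4,5,6,7,8,9,10}:8  {3,4,5,6,7,8,9,10}:1
  |U|=9: {0,3,4,5,6,7,8,9,10}:9  {2,3,4,5,6,7,8,9,10}:1
  start at 0(a): 1
  start at 1(y): 10
sum over floor = 11

11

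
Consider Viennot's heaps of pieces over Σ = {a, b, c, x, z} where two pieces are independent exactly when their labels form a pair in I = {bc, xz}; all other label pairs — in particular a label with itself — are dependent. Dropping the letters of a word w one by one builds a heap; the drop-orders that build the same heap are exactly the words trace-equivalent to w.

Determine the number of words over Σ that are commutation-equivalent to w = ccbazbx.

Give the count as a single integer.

drop 0:c onto floor
drop 1:c onto {0:c}
drop 2:b onto floor
drop 3:a onto {1:c, 2:b}
drop 4:z onto {3:a}
drop 5:b onto {4:z}
drop 6:x onto {5:b}
ground layer = {0:c, 2:b}
drop-orders for the pieces not yet dropped (sum over which currently-grounded one goes next):
  1 to go: {6} 1
  2 to go: {5,6} 1
  3 to go: {4,5,6} 1
  4 to go: {3,4,5,6} 1
  5 to go: {1,3,4,5,6} 1  {2,3,4,5,6} 1
  if 0:c drops first: 2 orders
  if 2:b drops first: 1 orders
heap linearizations: 3

3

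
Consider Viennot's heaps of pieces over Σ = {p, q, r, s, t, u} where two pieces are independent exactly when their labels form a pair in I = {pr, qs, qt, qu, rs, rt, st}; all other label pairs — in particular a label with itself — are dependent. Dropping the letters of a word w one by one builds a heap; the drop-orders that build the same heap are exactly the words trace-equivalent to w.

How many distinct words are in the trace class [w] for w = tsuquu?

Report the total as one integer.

12

#0=t has no predecessor
#1=s has no predecessor
#2=u depends on [0:t, 1:s]
#3=q has no predecessor
#4=u depends on [2:u]
#5=u depends on [4:u]
sources: [0:t, 1:s, 3:q]
N(rest) = Σ N(rest − s) over sources s of rest; N(one piece) = 1:
  size 1 → [3]=1  [5]=1
  size 2 → [3,5]=2  [4,5]=1
  size 3 → [2,4,5]=1  [3,4,5]=3
  size 4 → [0,2,4,5]=1  [1,2,4,5]=1  [2,3,4,5]=4
  first=0(t) contributes 5
  first=1(s) contributes 5
  first=3(q) contributes 2
|[w]| = 12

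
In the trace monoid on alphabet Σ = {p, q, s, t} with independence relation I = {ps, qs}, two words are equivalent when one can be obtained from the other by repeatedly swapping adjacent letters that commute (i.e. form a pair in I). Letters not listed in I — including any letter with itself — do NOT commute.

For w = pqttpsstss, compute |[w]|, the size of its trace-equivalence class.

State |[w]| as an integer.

0(p) covers ∅
1(q) covers 0:p
2(t) covers 1:q
3(t) covers 2:t
4(p) covers 3:t
5(s) covers 3:t
6(s) covers 5:s
7(t) covers 4:p, 6:s
8(s) covers 7:t
9(s) covers 8:s
floor of heap: 0:p
completions by unplaced set U, small U first (add the entries for U minus each lowest piece of U):
  |U|=1: {9}:1
  |U|=2: {8,9}:1
  |U|=3: {7,8,9}:1
  |U|=4: {4,7,8,9}:1  {6,7,8,9}:1
  |U|=5: {4,6,7,8,9}:2  {5,6,7,8,9}:1
  |U|=6: {4,5,6,7,8,9}:3
  |U|=7: {3,4,5,6,7,8,9}:3
  |U|=8: {2,3,4,5,6,7,8,9}:3
  start at 0(p): 3

3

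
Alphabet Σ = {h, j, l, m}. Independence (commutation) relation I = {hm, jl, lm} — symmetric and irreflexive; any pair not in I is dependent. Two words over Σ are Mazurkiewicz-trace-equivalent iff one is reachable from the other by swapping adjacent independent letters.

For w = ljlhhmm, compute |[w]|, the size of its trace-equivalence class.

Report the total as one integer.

drop 0:l onto floor
drop 1:j onto floor
drop 2:l onto {0:l}
drop 3:h onto {1:j, 2:l}
drop 4:h onto {3:h}
drop 5:m onto {1:j}
drop 6:m onto {5:m}
ground layer = {0:l, 1:j}
drop-orders for the pieces not yet dropped (sum over which currently-grounded one goes next):
  1 to go: {4} 1  {6} 1
  2 to go: {3,4} 1  {4,6} 2  {5,6} 1
  3 to go: {2,3,4} 1  {3,4,6} 3  {4,5,6} 3
  4 to go: {0,2,3,4} 1  {2,3,4,6} 4  {3,4,5,6} 6
  5 to go: {0,2,3,4,6} 5  {1,3,4,5,6} 6  {2,3,4,5,6} 10
  if 0:l drops first: 16 orders
  if 1:j drops first: 15 orders
heap linearizations: 31

31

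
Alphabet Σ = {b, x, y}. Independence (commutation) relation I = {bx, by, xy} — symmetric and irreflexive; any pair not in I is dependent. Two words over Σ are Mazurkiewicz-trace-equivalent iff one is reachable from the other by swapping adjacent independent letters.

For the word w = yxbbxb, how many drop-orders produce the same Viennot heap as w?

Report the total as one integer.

drop 0:y onto floor
drop 1:x onto floor
drop 2:b onto floor
drop 3:b onto {2:b}
drop 4:x onto {1:x}
drop 5:b onto {3:b}
ground layer = {0:y, 1:x, 2:b}
drop-orders for the pieces not yet dropped (sum over which currently-grounded one goes next):
  1 to go: {0} 1  {4} 1  {5} 1
  2 to go: {0,4} 2  {0,5} 2  {1,4} 1  {3,5} 1  {4,5} 2
  3 to go: {0,1,4} 3  {0,3,5} 3  {0,4,5} 6  {1,4,5} 3  {2,3,5} 1  {3,4,5} 3
  4 to go: {0,1,4,5} 12  {0,2,3,5} 4  {0,3,4,5} 12  {1,3,4,5} 6  {2,3,4,5} 4
  if 0:y drops first: 10 orders
  if 1:x drops first: 20 orders
  if 2:b drops first: 30 orders
heap linearizations: 60

60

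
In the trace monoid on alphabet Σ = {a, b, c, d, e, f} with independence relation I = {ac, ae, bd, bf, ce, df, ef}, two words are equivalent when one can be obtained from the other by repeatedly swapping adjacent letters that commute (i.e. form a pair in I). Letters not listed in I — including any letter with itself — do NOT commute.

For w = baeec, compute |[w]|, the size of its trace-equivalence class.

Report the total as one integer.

drop 0:b onto floor
drop 1:a onto {0:b}
drop 2:e onto {0:b}
drop 3:e onto {2:e}
drop 4:c onto {0:b}
ground layer = {0:b}
drop-orders for the pieces not yet dropped (sum over which currently-grounded one goes next):
  1 to go: {1} 1  {3} 1  {4} 1
  2 to go: {1,3} 2  {1,4} 2  {2,3} 1  {3,4} 2
  3 to go: {1,2,3} 3  {1,3,4} 6  {2,3,4} 3
  if 0:b drops first: 12 orders

12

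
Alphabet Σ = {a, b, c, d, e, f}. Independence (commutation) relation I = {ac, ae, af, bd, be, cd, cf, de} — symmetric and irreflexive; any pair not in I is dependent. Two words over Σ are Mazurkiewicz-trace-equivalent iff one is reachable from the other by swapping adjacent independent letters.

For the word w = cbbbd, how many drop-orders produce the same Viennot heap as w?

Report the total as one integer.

5

#0=c has no predecessor
#1=b depends on [0:c]
#2=b depends on [1:b]
#3=b depends on [2:b]
#4=d has no predecessor
sources: [0:c, 4:d]
N(rest) = Σ N(rest − s) over sources s of rest; N(one piece) = 1:
  size 1 → [3]=1  [4]=1
  size 2 → [2,3]=1  [3,4]=2
  size 3 → [1,2,3]=1  [2,3,4]=3
  first=0(c) contributes 4
  first=4(d) contributes 1
|[w]| = 5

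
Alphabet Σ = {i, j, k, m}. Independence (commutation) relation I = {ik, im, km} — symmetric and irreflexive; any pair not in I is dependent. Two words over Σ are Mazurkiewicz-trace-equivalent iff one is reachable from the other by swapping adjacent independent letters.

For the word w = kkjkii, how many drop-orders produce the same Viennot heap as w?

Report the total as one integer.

#0=k has no predecessor
#1=k depends on [0:k]
#2=j depends on [1:k]
#3=k depends on [2:j]
#4=i depends on [2:j]
#5=i depends on [4:i]
sources: [0:k]
N(rest) = Σ N(rest − s) over sources s of rest; N(one piece) = 1:
  size 1 → [3]=1  [5]=1
  size 2 → [3,5]=2  [4,5]=1
  size 3 → [3,4,5]=3
  size 4 → [2,3,4,5]=3
  first=0(k) contributes 3

3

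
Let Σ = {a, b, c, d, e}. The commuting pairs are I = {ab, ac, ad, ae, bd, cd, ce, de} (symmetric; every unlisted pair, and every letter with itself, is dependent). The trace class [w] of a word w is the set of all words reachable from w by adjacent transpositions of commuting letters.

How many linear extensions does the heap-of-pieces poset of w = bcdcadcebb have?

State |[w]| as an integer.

1440

#0=b has no predecessor
#1=c depends on [0:b]
#2=d has no predecessor
#3=c depends on [1:c]
#4=a has no predecessor
#5=d depends on [2:d]
#6=c depends on [3:c]
#7=e depends on [0:b]
#8=b depends on [6:c, 7:e]
#9=b depends on [8:b]
sources: [0:b, 2:d, 4:a]
N(rest) = Σ N(rest − s) over sources s of rest; N(one piece) = 1:
  size 1 → [4]=1  [5]=1  [9]=1
  size 2 → [2,5]=1  [4,5]=2  [4,9]=2  [5,9]=2  [8,9]=1
  size 3 → [2,4,5]=3  [2,5,9]=3  [4,5,9]=6  [4,8,9]=3  [5,8,9]=3  [6,8,9]=1  [7,8,9]=1
  size 4 → [2,4,5,9]=12  [2,5,8,9]=6  [3,6,8,9]=1  [4,5,8,9]=12  [4,6,8,9]=4  [4,7,8,9]=4  [5,6,8,9]=4  [5,7,8,9]=4  [6,7,8,9]=2
  size 5 → [1,3,6,8,9]=1  [2,4,5,8,9]=30  [2,5,6,8,9]=10  [2,5,7,8,9]=10  [3,4,6,8,9]=5  [3,5,6,8,9]=5  [3,6,7,8,9]=3  [4,5,6,8,9]=20  [4,5,7,8,9]=20  [4,6,7,8,9]=10  [5,6,7,8,9]=10
  size 6 → [1,3,4,6,8,9]=6  [1,3,5,6,8,9]=6  [1,3,6,7,8,9]=4  [2,3,5,6,8,9]=15  [2,4,5,6,8,9]=60  [2,4,5,7,8,9]=60  [2,5,6,7,8,9]=30  [3,4,5,6,8,9]=30  [3,4,6,7,8,9]=18  [3,5,6,7,8,9]=18  [4,5,6,7,8,9]=60
  size 7 → [0,1,3,6,7,8,9]=4  [1,2,3,5,6,8,9]=21  [1,3,4,5,6,8,9]=42  [1,3,4,6,7,8,9]=28  [1,3,5,6,7,8,9]=28  [2,3,4,5,6,8,9]=105  [2,3,5,6,7,8,9]=63  [2,4,5,6,7,8,9]=210  [3,4,5,6,7,8,9]=126
  size 8 → [0,1,3,4,6,7,8,9]=32  [0,1,3,5,6,7,8,9]=32  [1,2,3,4,5,6,8,9]=168  [1,2,3,5,6,7,8,9]=112  [1,3,4,5,6,7,8,9]=224  [2,3,4,5,6,7,8,9]=504
  first=0(b) contributes 1008
  first=2(d) contributes 288
  first=4(a) contributes 144
|[w]| = 1440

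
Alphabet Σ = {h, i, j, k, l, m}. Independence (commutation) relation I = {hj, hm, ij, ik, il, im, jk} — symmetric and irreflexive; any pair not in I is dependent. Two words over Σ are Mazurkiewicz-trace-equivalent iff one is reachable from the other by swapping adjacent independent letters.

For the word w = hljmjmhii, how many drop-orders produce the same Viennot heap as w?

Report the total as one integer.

drop 0:h onto floor
drop 1:l onto {0:h}
drop 2:j onto {1:l}
drop 3:m onto {2:j}
drop 4:j onto {3:m}
drop 5:m onto {4:j}
drop 6:h onto {1:l}
drop 7:i onto {6:h}
drop 8:i onto {7:i}
ground layer = {0:h}
drop-orders for the pieces not yet dropped (sum over which currently-grounded one goes next):
  1 to go: {5} 1  {8} 1
  2 to go: {4,5} 1  {5,8} 2  {7,8} 1
  3 to go: {3,4,5} 1  {4,5,8} 3  {5,7,8} 3  {6,7,8} 1
  4 to go: {2,3,4,5} 1  {3,4,5,8} 4  {4,5,7,8} 6  {5,6,7,8} 4
  5 to go: {2,3,4,5,8} 5  {3,4,5,7,8} 10  {4,5,6,7,8} 10
  6 to go: {2,3,4,5,7,8} 15  {3,4,5,6,7,8} 20
  7 to go: {2,3,4,5,6,7,8} 35
  if 0:h drops first: 35 orders

35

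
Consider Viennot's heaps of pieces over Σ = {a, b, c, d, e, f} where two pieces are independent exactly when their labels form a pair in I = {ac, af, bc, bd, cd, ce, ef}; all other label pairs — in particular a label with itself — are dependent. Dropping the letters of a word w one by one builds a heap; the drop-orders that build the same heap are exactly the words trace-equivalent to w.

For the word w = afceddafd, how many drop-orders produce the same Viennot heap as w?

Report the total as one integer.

27

0(a) covers ∅
1(f) covers ∅
2(c) covers 1:f
3(e) covers 0:a
4(d) covers 1:f, 3:e
5(d) covers 4:d
6(a) covers 5:d
7(f) covers 2:c, 5:d
8(d) covers 6:a, 7:f
floor of heap: 0:a, 1:f
completions by unplaced set U, small U first (add the entries for U minus each lowest piece of U):
  |U|=1: {8}:1
  |U|=2: {6,8}:1  {7,8}:1
  |U|=3: {2,7,8}:1  {6,7,8}:2
  |U|=4: {2,6,7,8}:3  {5,6,7,8}:2
  |U|=5: {2,5,6,7,8}:5  {4,5,6,7,8}:2
  |U|=6: {2,4,5,6,7,8}:7  {3,4,5,6,7,8}:2
  |U|=7: {0,3,4,5,6,7,8}:2  {1,2,4,5,6,7,8}:7  {2,3,4,5,6,7,8}:9
  start at 0(a): 16
  start at 1(f): 11
sum over floor = 27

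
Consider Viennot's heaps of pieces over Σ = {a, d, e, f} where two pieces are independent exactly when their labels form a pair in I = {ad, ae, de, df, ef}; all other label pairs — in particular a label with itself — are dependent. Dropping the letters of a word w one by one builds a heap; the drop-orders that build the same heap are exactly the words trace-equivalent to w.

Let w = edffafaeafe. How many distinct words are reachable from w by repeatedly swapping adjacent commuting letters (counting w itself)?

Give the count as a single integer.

1320

#0=e has no predecessor
#1=d has no predecessor
#2=f has no predecessor
#3=f depends on [2:f]
#4=a depends on [3:f]
#5=f depends on [4:a]
#6=a depends on [5:f]
#7=e depends on [0:e]
#8=a depends on [6:a]
#9=f depends on [8:a]
#10=e depends on [7:e]
sources: [0:e, 1:d, 2:f]
N(rest) = Σ N(rest − s) over sources s of rest; N(one piece) = 1:
  size 1 → [1]=1  [9]=1  [10]=1
  size 2 → [1,9]=2  [1,10]=2  [7,10]=1  [8,9]=1  [9,10]=2
  size 3 → [0,7,10]=1  [1,7,10]=3  [1,8,9]=3  [1,9,10]=6  [6,8,9]=1  [7,9,10]=3  [8,9,10]=3
  size 4 → [0,1,7,10]=4  [0,7,9,10]=4  [1,6,8,9]=4  [1,7,9,10]=12  [1,8,9,10]=12  [5,6,8,9]=1  [6,8,9,10]=4  [7,8,9,10]=6
  size 5 → [0,1,7,9,10]=20  [0,7,8,9,10]=10  [1,5,6,8,9]=5  [1,6,8,9,10]=20  [1,7,8,9,10]=30  [4,5,6,8,9]=1  [5,6,8,9,10]=5  [6,7,8,9,10]=10
  size 6 → [0,1,7,8,9,10]=60  [0,6,7,8,9,10]=20  [1,4,5,6,8,9]=6  [1,5,6,8,9,10]=30  [1,6,7,8,9,10]=60  [3,4,5,6,8,9]=1  [4,5,6,8,9,10]=6  [5,6,7,8,9,10]=15
  size 7 → [0,1,6,7,8,9,10]=140  [0,5,6,7,8,9,10]=35  [1,3,4,5,6,8,9]=7  [1,4,5,6,8,9,10]=42  [1,5,6,7,8,9,10]=105  [2,3,4,5,6,8,9]=1  [3,4,5,6,8,9,10]=7  [4,5,6,7,8,9,10]=21
  size 8 → [0,1,5,6,7,8,9,10]=280  [0,4,5,6,7,8,9,10]=56  [1,2,3,4,5,6,8,9]=8  [1,3,4,5,6,8,9,10]=56  [1,4,5,6,7,8,9,10]=168  [2,3,4,5,6,8,9,10]=8  [3,4,5,6,7,8,9,10]=28
  size 9 → [0,1,4,5,6,7,8,9,10]=504  [0,3,4,5,6,7,8,9,10]=84  [1,2,3,4,5,6,8,9,10]=72  [1,3,4,5,6,7,8,9,10]=252  [2,3,4,5,6,7,8,9,10]=36
  first=0(e) contributes 360
  first=1(d) contributes 120
  first=2(f) contributes 840
|[w]| = 1320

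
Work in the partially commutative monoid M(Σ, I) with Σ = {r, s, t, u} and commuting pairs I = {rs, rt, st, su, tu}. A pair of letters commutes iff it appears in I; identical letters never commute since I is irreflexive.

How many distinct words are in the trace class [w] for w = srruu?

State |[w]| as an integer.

#0=s has no predecessor
#1=r has no predecessor
#2=r depends on [1:r]
#3=u depends on [2:r]
#4=u depends on [3:u]
sources: [0:s, 1:r]
N(rest) = Σ N(rest − s) over sources s of rest; N(one piece) = 1:
  size 1 → [0]=1  [4]=1
  size 2 → [0,4]=2  [3,4]=1
  size 3 → [0,3,4]=3  [2,3,4]=1
  first=0(s) contributes 1
  first=1(r) contributes 4
|[w]| = 5

5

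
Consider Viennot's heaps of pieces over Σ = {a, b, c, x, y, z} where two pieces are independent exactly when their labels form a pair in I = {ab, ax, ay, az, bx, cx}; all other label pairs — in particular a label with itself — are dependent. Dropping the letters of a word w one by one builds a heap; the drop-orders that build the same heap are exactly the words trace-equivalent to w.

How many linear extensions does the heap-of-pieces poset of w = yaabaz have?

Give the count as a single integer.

20

piece 0:y — minimal
piece 1:a — minimal
piece 2:a rests on {1:a}
piece 3:b rests on {0:y}
piece 4:a rests on {2:a}
piece 5:z rests on {3:b}
minimal pieces: {0:y, 1:a}
ways to finish when only these pieces remain (= sum over removing one remaining piece with nothing left below it):
  1 left: {4}→1  {5}→1
  2 left: {2,4}→1  {3,5}→1  {4,5}→2
  3 left: {0,3,5}→1  {1,2,4}→1  {2,4,5}→3  {3,4,5}→3
  4 left: {0,3,4,5}→4  {1,2,4,5}→4  {2,3,4,5}→6
  placing 0:y first → 10 extensions
  placing 1:a first → 10 extensions
total linear extensions = 20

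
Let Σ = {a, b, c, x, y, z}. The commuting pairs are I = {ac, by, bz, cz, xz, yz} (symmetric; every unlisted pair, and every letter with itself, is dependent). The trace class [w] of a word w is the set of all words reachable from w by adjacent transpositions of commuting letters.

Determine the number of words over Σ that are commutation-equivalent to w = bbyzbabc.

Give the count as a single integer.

20

#0=b has no predecessor
#1=b depends on [0:b]
#2=y has no predecessor
#3=z has no predecessor
#4=b depends on [1:b]
#5=a depends on [2:y, 3:z, 4:b]
#6=b depends on [5:a]
#7=c depends on [6:b]
sources: [0:b, 2:y, 3:z]
N(rest) = Σ N(rest − s) over sources s of rest; N(one piece) = 1:
  size 1 → [7]=1
  size 2 → [6,7]=1
  size 3 → [5,6,7]=1
  size 4 → [2,5,6,7]=1  [3,5,6,7]=1  [4,5,6,7]=1
  size 5 → [1,4,5,6,7]=1  [2,3,5,6,7]=2  [2,4,5,6,7]=2  [3,4,5,6,7]=2
  size 6 → [0,1,4,5,6,7]=1  [1,2,4,5,6,7]=3  [1,3,4,5,6,7]=3  [2,3,4,5,6,7]=6
  first=0(b) contributes 12
  first=2(y) contributes 4
  first=3(z) contributes 4
|[w]| = 20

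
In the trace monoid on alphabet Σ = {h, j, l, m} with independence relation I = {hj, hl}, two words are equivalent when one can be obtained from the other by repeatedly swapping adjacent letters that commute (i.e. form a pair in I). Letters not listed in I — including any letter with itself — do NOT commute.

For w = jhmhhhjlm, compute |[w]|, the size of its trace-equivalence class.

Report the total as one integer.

20

piece 0:j — minimal
piece 1:h — minimal
piece 2:m rests on {0:j, 1:h}
piece 3:h rests on {2:m}
piece 4:h rests on {3:h}
piece 5:h rests on {4:h}
piece 6:j rests on {2:m}
piece 7:l rests on {6:j}
piece 8:m rests on {5:h, 7:l}
minimal pieces: {0:j, 1:h}
ways to finish when only these pieces remain (= sum over removing one remaining piece with nothing left below it):
  1 left: {8}→1
  2 left: {5,8}→1  {7,8}→1
  3 left: {4,5,8}→1  {5,7,8}→2  {6,7,8}→1
  4 left: {3,4,5,8}→1  {4,5,7,8}→3  {5,6,7,8}→3
  5 left: {3,4,5,7,8}→4  {4,5,6,7,8}→6
  6 left: {3,4,5,6,7,8}→10
  7 left: {2,3,4,5,6,7,8}→10
  placing 0:j first → 10 extensions
  placing 1:h first → 10 extensions
total linear extensions = 20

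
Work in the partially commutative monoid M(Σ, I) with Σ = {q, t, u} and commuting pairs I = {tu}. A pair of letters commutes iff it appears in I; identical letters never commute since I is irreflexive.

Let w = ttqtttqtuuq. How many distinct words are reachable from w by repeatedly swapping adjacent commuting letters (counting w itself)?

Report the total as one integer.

#0=t has no predecessor
#1=t depends on [0:t]
#2=q depends on [1:t]
#3=t depends on [2:q]
#4=t depends on [3:t]
#5=t depends on [4:t]
#6=q depends on [5:t]
#7=t depends on [6:q]
#8=u depends on [6:q]
#9=u depends on [8:u]
#10=q depends on [7:t, 9:u]
sources: [0:t]
N(rest) = Σ N(rest − s) over sources s of rest; N(one piece) = 1:
  size 1 → [10]=1
  size 2 → [7,10]=1  [9,10]=1
  size 3 → [7,9,10]=2  [8,9,10]=1
  size 4 → [7,8,9,10]=3
  size 5 → [6,7,8,9,10]=3
  size 6 → [5,6,7,8,9,10]=3
  size 7 → [4,5,6,7,8,9,10]=3
  size 8 → [3,4,5,6,7,8,9,10]=3
  size 9 → [2,3,4,5,6,7,8,9,10]=3
  first=0(t) contributes 3

3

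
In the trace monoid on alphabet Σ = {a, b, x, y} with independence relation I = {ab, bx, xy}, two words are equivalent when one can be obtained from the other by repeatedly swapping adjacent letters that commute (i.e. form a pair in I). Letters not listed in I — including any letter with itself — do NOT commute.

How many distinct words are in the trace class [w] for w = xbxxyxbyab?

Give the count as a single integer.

#0=x has no predecessor
#1=b has no predecessor
#2=x depends on [0:x]
#3=x depends on [2:x]
#4=y depends on [1:b]
#5=x depends on [3:x]
#6=b depends on [4:y]
#7=y depends on [6:b]
#8=a depends on [5:x, 7:y]
#9=b depends on [7:y]
sources: [0:x, 1:b]
N(rest) = Σ N(rest − s) over sources s of rest; N(one piece) = 1:
  size 1 → [8]=1  [9]=1
  size 2 → [5,8]=1  [8,9]=2
  size 3 → [3,5,8]=1  [5,8,9]=3  [7,8,9]=2
  size 4 → [2,3,5,8]=1  [3,5,8,9]=4  [5,7,8,9]=5  [6,7,8,9]=2
  size 5 → [0,2,3,5,8]=1  [2,3,5,8,9]=5  [3,5,7,8,9]=9  [4,6,7,8,9]=2  [5,6,7,8,9]=7
  size 6 → [0,2,3,5,8,9]=6  [1,4,6,7,8,9]=2  [2,3,5,7,8,9]=14  [3,5,6,7,8,9]=16  [4,5,6,7,8,9]=9
  size 7 → [0,2,3,5,7,8,9]=20  [1,4,5,6,7,8,9]=11  [2,3,5,6,7,8,9]=30  [3,4,5,6,7,8,9]=25
  size 8 → [0,2,3,5,6,7,8,9]=50  [1,3,4,5,6,7,8,9]=36  [2,3,4,5,6,7,8,9]=55
  first=0(x) contributes 91
  first=1(b) contributes 105
|[w]| = 196

196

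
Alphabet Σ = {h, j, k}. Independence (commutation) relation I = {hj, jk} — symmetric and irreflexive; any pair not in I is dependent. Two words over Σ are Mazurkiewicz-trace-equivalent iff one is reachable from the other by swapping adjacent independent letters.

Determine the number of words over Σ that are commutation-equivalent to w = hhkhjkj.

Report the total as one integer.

21

0(h) covers ∅
1(h) covers 0:h
2(k) covers 1:h
3(h) covers 2:k
4(j) covers ∅
5(k) covers 3:h
6(j) covers 4:j
floor of heap: 0:h, 4:j
completions by unplaced set U, small U first (add the entries for U minus each lowest piece of U):
  |U|=1: {5}:1  {6}:1
  |U|=2: {3,5}:1  {4,6}:1  {5,6}:2
  |U|=3: {2,3,5}:1  {3,5,6}:3  {4,5,6}:3
  |U|=4: {1,2,3,5}:1  {2,3,5,6}:4  {3,4,5,6}:6
  |U|=5: {0,1,2,3,5}:1  {1,2,3,5,6}:5  {2,3,4,5,6}:10
  start at 0(h): 15
  start at 4(j): 6
sum over floor = 21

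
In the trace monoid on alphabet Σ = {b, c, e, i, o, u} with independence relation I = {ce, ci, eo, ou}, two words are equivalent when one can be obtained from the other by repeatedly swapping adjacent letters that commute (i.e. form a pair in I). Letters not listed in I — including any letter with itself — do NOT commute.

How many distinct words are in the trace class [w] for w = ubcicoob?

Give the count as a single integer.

drop 0:u onto floor
drop 1:b onto {0:u}
drop 2:c onto {1:b}
drop 3:i onto {1:b}
drop 4:c onto {2:c}
drop 5:o onto {3:i, 4:c}
drop 6:o onto {5:o}
drop 7:b onto {6:o}
ground layer = {0:u}
drop-orders for the pieces not yet dropped (sum over which currently-grounded one goes next):
  1 to go: {7} 1
  2 to go: {6,7} 1
  3 to go: {5,6,7} 1
  4 to go: {3,5,6,7} 1  {4,5,6,7} 1
  5 to go: {2,4,5,6,7} 1  {3,4,5,6,7} 2
  6 to go: {2,3,4,5,6,7} 3
  if 0:u drops first: 3 orders

3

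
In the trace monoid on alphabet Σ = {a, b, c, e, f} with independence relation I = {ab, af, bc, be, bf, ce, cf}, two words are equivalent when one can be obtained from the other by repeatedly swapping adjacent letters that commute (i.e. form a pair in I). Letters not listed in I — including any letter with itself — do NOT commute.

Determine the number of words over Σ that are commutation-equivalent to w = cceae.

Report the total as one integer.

#0=c has no predecessor
#1=c depends on [0:c]
#2=e has no predecessor
#3=a depends on [1:c, 2:e]
#4=e depends on [3:a]
sources: [0:c, 2:e]
N(rest) = Σ N(rest − s) over sources s of rest; N(one piece) = 1:
  size 1 → [4]=1
  size 2 → [3,4]=1
  size 3 → [1,3,4]=1  [2,3,4]=1
  first=0(c) contributes 2
  first=2(e) contributes 1
|[w]| = 3

3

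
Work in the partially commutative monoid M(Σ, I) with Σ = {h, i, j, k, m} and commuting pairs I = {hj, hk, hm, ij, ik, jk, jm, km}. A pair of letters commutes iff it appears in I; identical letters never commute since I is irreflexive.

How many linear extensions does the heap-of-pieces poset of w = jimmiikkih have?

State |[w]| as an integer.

360

drop 0:j onto floor
drop 1:i onto floor
drop 2:m onto {1:i}
drop 3:m onto {2:m}
drop 4:i onto {3:m}
drop 5:i onto {4:i}
drop 6:k onto floor
drop 7:k onto {6:k}
drop 8:i onto {5:i}
drop 9:h onto {8:i}
ground layer = {0:j, 1:i, 6:k}
drop-orders for the pieces not yet dropped (sum over which currently-grounded one goes next):
  1 to go: {0} 1  {7} 1  {9} 1
  2 to go: {0,7} 2  {0,9} 2  {6,7} 1  {7,9} 2  {8,9} 1
  3 to go: {0,6,7} 3  {0,7,9} 6  {0,8,9} 3  {5,8,9} 1  {6,7,9} 3  {7,8,9} 3
  4 to go: {0,5,8,9} 4  {0,6,7,9} 12  {0,7,8,9} 12  {4,5,8,9} 1  {5,7,8,9} 4  {6,7,8,9} 6
  5 to go: {0,4,5,8,9} 5  {0,5,7,8,9} 20  {0,6,7,8,9} 30  {3,4,5,8,9} 1  {4,5,7,8,9} 5  {5,6,7,8,9} 10
  6 to go: {0,3,4,5,8,9} 6  {0,4,5,7,8,9} 30  {0,5,6,7,8,9} 60  {2,3,4,5,8,9} 1  {3,4,5,7,8,9} 6  {4,5,6,7,8,9} 15
  7 to go: {0,2,3,4,5,8,9} 7  {0,3,4,5,7,8,9} 42  {0,4,5,6,7,8,9} 105  {1,2,3,4,5,8,9} 1  {2,3,4,5,7,8,9} 7  {3,4,5,6,7,8,9} 21
  8 to go: {0,1,2,3,4,5,8,9} 8  {0,2,3,4,5,7,8,9} 56  {0,3,4,5,6,7,8,9} 168  {1,2,3,4,5,7,8,9} 8  {2,3,4,5,6,7,8,9} 28
  if 0:j drops first: 36 orders
  if 1:i drops first: 252 orders
  if 6:k drops first: 72 orders
heap linearizations: 360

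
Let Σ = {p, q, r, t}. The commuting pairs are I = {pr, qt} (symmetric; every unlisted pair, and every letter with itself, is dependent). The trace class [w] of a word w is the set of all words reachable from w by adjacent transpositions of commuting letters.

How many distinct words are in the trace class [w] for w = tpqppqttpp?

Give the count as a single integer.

3

#0=t has no predecessor
#1=p depends on [0:t]
#2=q depends on [1:p]
#3=p depends on [2:q]
#4=p depends on [3:p]
#5=q depends on [4:p]
#6=t depends on [4:p]
#7=t depends on [6:t]
#8=p depends on [5:q, 7:t]
#9=p depends on [8:p]
sources: [0:t]
N(rest) = Σ N(rest − s) over sources s of rest; N(one piece) = 1:
  size 1 → [9]=1
  size 2 → [8,9]=1
  size 3 → [5,8,9]=1  [7,8,9]=1
  size 4 → [5,7,8,9]=2  [6,7,8,9]=1
  size 5 → [5,6,7,8,9]=3
  size 6 → [4,5,6,7,8,9]=3
  size 7 → [3,4,5,6,7,8,9]=3
  size 8 → [2,3,4,5,6,7,8,9]=3
  first=0(t) contributes 3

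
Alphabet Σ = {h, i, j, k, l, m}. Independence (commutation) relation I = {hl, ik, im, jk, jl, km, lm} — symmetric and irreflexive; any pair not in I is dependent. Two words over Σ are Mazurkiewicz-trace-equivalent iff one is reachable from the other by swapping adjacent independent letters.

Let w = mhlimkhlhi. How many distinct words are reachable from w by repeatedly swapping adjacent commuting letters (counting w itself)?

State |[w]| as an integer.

#0=m has no predecessor
#1=h depends on [0:m]
#2=l has no predecessor
#3=i depends on [1:h, 2:l]
#4=m depends on [1:h]
#5=k depends on [1:h, 2:l]
#6=h depends on [3:i, 4:m, 5:k]
#7=l depends on [3:i, 5:k]
#8=h depends on [6:h]
#9=i depends on [7:l, 8:h]
sources: [0:m, 2:l]
N(rest) = Σ N(rest − s) over sources s of rest; N(one piece) = 1:
  size 1 → [9]=1
  size 2 → [7,9]=1  [8,9]=1
  size 3 → [6,8,9]=1  [7,8,9]=2
  size 4 → [4,6,8,9]=1  [6,7,8,9]=3
  size 5 → [3,6,7,8,9]=3  [4,6,7,8,9]=4  [5,6,7,8,9]=3
  size 6 → [3,4,6,7,8,9]=7  [3,5,6,7,8,9]=6  [4,5,6,7,8,9]=7
  size 7 → [2,3,5,6,7,8,9]=6  [3,4,5,6,7,8,9]=20
  size 8 → [1,3,4,5,6,7,8,9]=20  [2,3,4,5,6,7,8,9]=26
  first=0(m) contributes 46
  first=2(l) contributes 20
|[w]| = 66

66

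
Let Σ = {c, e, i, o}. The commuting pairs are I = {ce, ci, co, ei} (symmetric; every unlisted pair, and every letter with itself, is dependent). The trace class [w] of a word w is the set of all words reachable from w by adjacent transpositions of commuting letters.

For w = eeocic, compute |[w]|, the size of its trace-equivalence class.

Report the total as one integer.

15

piece 0:e — minimal
piece 1:e rests on {0:e}
piece 2:o rests on {1:e}
piece 3:c — minimal
piece 4:i rests on {2:o}
piece 5:c rests on {3:c}
minimal pieces: {0:e, 3:c}
ways to finish when only these pieces remain (= sum over removing one remaining piece with nothing left below it):
  1 left: {4}→1  {5}→1
  2 left: {2,4}→1  {3,5}→1  {4,5}→2
  3 left: {1,2,4}→1  {2,4,5}→3  {3,4,5}→3
  4 left: {0,1,2,4}→1  {1,2,4,5}→4  {2,3,4,5}→6
  placing 0:e first → 10 extensions
  placing 3:c first → 5 extensions
total linear extensions = 15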